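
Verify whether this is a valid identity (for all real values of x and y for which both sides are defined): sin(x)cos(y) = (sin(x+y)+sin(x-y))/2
Yes, this is an identity.

Claim: sin(x)cos(y) = (sin(x+y)+sin(x-y))/2.
Reasoning: sin(x+y) = sin(x)cos(y) + cos(x)sin(y) and sin(x-y) = sin(x)cos(y) - cos(x)sin(y). Adding, sin(x+y) + sin(x-y) = 2sin(x)cos(y); divide by 2.
So the two sides agree for all real values of x and y for which both sides are defined.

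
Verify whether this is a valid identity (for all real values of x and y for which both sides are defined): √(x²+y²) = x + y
No, this is NOT an identity.

Claim: √(x²+y²) = x + y.
Test a specific point where both sides are defined: x = 5, y = 3/2.
LHS = √(x²+y²) ≈ 5.2202
RHS = x + y ≈ 6.5000
Since 5.2202 ≠ 6.5000, the equation fails at this point, so it cannot hold for all real values of x and y for which both sides are defined.
(x+y)² = x² + 2xy + y², not x² + y², so the square root does not split this way.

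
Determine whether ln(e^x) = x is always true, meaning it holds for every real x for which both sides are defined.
Claim: ln(e^x) = x.
Reasoning: ln is the inverse of the exponential: ln(e^x) asks for the exponent p with e^p = e^x, and since e^p is one-to-one that exponent is p = x.
So the two sides agree for every real x for which both sides are defined.

Conclusion: Yes, this is an identity.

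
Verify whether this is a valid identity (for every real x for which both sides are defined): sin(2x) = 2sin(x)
Claim: sin(2x) = 2sin(x).
Test a specific point where both sides are defined: x = -π/4.
LHS = sin(2x) ≈ -1.0000
RHS = 2sin(x) ≈ -1.4142
Since -1.0000 ≠ -1.4142, the equation fails at this point, so it cannot hold for every real x for which both sides are defined.
The correct double-angle formula is sin(2x) = 2sin(x)cos(x).

Conclusion: No, this is NOT an identity.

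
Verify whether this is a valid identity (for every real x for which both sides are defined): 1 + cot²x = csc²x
Yes, this is an identity.

Claim: 1 + cot²x = csc²x.
Reasoning: Start from sin²x + cos²x = 1 and divide every term by sin²x (allowed wherever cot x and csc x are defined): 1 + cot²x = 1/sin²x = csc²x.
So the two sides agree for every real x for which both sides are defined.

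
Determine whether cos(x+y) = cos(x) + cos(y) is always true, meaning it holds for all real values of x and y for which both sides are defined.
Claim: cos(x+y) = cos(x) + cos(y).
Test a specific point where both sides are defined: x = π/6, y = π/3.
LHS = cos(x+y) ≈ 0.0000
RHS = cos(x) + cos(y) ≈ 1.3660
Since 0.0000 ≠ 1.3660, the equation fails at this point, so it cannot hold for all real values of x and y for which both sides are defined.
The correct expansion is cos(x+y) = cos(x)cos(y) - sin(x)sin(y); cosine is not additive.

Conclusion: No, this is NOT an identity.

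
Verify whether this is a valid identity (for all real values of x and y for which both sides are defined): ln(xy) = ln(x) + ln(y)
Claim: ln(xy) = ln(x) + ln(y).
Reasoning: Both sides are simultaneously defined only when x, y > 0. Write x = e^p, y = e^q (p = ln x, q = ln y). Then xy = e^p · e^q = e^(p+q), so ln(xy) = p + q = ln(x) + ln(y).
So the two sides agree for all real values of x and y for which both sides are defined.

Conclusion: Yes, this is an identity.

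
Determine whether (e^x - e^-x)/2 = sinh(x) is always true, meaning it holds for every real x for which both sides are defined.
Claim: (e^x - e^-x)/2 = sinh(x).
Reasoning: This is exactly the definition of the hyperbolic sine: sinh(x) := (e^x - e^-x)/2.
So the two sides agree for every real x for which both sides are defined.

Conclusion: Yes, this is an identity.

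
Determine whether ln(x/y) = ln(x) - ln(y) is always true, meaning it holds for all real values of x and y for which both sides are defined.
Claim: ln(x/y) = ln(x) - ln(y).
Reasoning: Both sides are simultaneously defined only when x, y > 0. Write x = e^p, y = e^q. Then x/y = e^(p-q), so ln(x/y) = p - q = ln(x) - ln(y).
So the two sides agree for all real values of x and y for which both sides are defined.

Conclusion: Yes, this is an identity.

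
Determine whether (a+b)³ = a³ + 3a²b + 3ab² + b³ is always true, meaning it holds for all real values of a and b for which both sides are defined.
Yes, this is an identity.

Claim: (a+b)³ = a³ + 3a²b + 3ab² + b³.
Reasoning: (a+b)³ = (a+b)(a+b)² = (a+b)(a² + 2ab + b²) = a³ + 2a²b + ab² + a²b + 2ab² + b³ = a³ + 3a²b + 3ab² + b³.
So the two sides agree for all real values of a and b for which both sides are defined.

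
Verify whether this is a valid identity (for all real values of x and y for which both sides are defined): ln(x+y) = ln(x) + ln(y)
Claim: ln(x+y) = ln(x) + ln(y).
Test a specific point where both sides are defined: x = 3/2, y = 4.
LHS = ln(x+y) ≈ 1.7047
RHS = ln(x) + ln(y) ≈ 1.7918
Since 1.7047 ≠ 1.7918, the equation fails at this point, so it cannot hold for all real values of x and y for which both sides are defined.
ln(x) + ln(y) = ln(xy), not ln(x+y).

Conclusion: No, this is NOT an identity.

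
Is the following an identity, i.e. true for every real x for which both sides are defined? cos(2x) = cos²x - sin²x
Claim: cos(2x) = cos²x - sin²x.
Reasoning: Put y = x in the addition formula cos(x+y) = cos(x)cos(y) - sin(x)sin(y): cos(2x) = cos²x - sin²x.
So the two sides agree for every real x for which both sides are defined.

Conclusion: Yes, this is an identity.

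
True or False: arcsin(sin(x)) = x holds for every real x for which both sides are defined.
Claim: arcsin(sin(x)) = x.
Test a specific point where both sides are defined: x = 3π/4.
LHS = arcsin(sin(x)) ≈ 0.7854
RHS = x ≈ 2.3562
Since 0.7854 ≠ 2.3562, the equation fails at this point, so it cannot hold for every real x for which both sides are defined.
arcsin only returns values in [-π/2, π/2], so arcsin(sin(x)) = x holds only for x in that interval, not for all real x.

Conclusion: False.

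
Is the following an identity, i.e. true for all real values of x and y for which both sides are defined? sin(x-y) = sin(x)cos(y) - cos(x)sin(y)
Yes, this is an identity.

Claim: sin(x-y) = sin(x)cos(y) - cos(x)sin(y).
Reasoning: Replace y by -y in sin(x+y) = sin(x)cos(y) + cos(x)sin(y) and use cos(-y) = cos(y), sin(-y) = -sin(y): sin(x-y) = sin(x)cos(y) - cos(x)sin(y).
So the two sides agree for all real values of x and y for which both sides are defined.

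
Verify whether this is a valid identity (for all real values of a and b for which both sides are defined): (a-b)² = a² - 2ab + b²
Claim: (a-b)² = a² - 2ab + b².
Reasoning: Expand: (a-b)² = (a-b)(a-b) = a·a - a·b - b·a + b·b = a² - 2ab + b².
So the two sides agree for all real values of a and b for which both sides are defined.

Conclusion: Yes, this is an identity.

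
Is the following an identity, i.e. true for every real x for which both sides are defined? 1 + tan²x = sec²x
Claim: 1 + tan²x = sec²x.
Reasoning: Start from sin²x + cos²x = 1 and divide every term by cos²x (allowed wherever tan x and sec x are defined): tan²x + 1 = 1/cos²x = sec²x.
So the two sides agree for every real x for which both sides are defined.

Conclusion: Yes, this is an identity.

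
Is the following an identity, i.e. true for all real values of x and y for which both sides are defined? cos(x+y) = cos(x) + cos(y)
Claim: cos(x+y) = cos(x) + cos(y).
Test a specific point where both sides are defined: x = 3π/4, y = 3π/4.
LHS = cos(x+y) ≈ 0.0000
RHS = cos(x) + cos(y) ≈ -1.4142
Since 0.0000 ≠ -1.4142, the equation fails at this point, so it cannot hold for all real values of x and y for which both sides are defined.
The correct expansion is cos(x+y) = cos(x)cos(y) - sin(x)sin(y); cosine is not additive.

Conclusion: No, this is NOT an identity.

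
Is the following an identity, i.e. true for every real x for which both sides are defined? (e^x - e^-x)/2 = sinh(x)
Yes, this is an identity.

Claim: (e^x - e^-x)/2 = sinh(x).
Reasoning: This is exactly the definition of the hyperbolic sine: sinh(x) := (e^x - e^-x)/2.
So the two sides agree for every real x for which both sides are defined.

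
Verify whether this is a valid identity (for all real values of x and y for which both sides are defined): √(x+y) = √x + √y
Claim: √(x+y) = √x + √y.
Test a specific point where both sides are defined: x = 5, y = 5.
LHS = √(x+y) ≈ 3.1623
RHS = √x + √y ≈ 4.4721
Since 3.1623 ≠ 4.4721, the equation fails at this point, so it cannot hold for all real values of x and y for which both sides are defined.
Squaring the right side gives x + 2√(xy) + y, not x + y.

Conclusion: No, this is NOT an identity.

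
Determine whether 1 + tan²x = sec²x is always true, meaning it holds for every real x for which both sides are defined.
Yes, this is an identity.

Claim: 1 + tan²x = sec²x.
Reasoning: Start from sin²x + cos²x = 1 and divide every term by cos²x (allowed wherever tan x and sec x are defined): tan²x + 1 = 1/cos²x = sec²x.
So the two sides agree for every real x for which both sides are defined.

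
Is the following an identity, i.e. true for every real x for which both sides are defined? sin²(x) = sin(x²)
Claim: sin²(x) = sin(x²).
Test a specific point where both sides are defined: x = -π/4.
LHS = sin²(x) ≈ 0.5000
RHS = sin(x²) ≈ 0.5785
Since 0.5000 ≠ 0.5785, the equation fails at this point, so it cannot hold for every real x for which both sides are defined.
sin²(x) means (sin x)², squaring the output; sin(x²) squares the input. These are different functions.

Conclusion: No, this is NOT an identity.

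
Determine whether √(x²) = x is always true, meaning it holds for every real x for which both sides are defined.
Claim: √(x²) = x.
Test a specific point where both sides are defined: x = -2.
LHS = √(x²) ≈ 2.0000
RHS = x ≈ -2.0000
Since 2.0000 ≠ -2.0000, the equation fails at this point, so it cannot hold for every real x for which both sides are defined.
√(x²) = |x|, which differs from x whenever x < 0 (both sides are defined for every real x).

Conclusion: No, this is NOT an identity.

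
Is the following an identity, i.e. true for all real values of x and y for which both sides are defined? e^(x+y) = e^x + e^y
No, this is NOT an identity.

Claim: e^(x+y) = e^x + e^y.
Test a specific point where both sides are defined: x = 3, y = 3/2.
LHS = e^(x+y) ≈ 90.0171
RHS = e^x + e^y ≈ 24.5672
Since 90.0171 ≠ 24.5672, the equation fails at this point, so it cannot hold for all real values of x and y for which both sides are defined.
The correct rule is e^(x+y) = e^x · e^y (a product, not a sum).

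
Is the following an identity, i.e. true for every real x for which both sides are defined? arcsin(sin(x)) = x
No, this is NOT an identity.

Claim: arcsin(sin(x)) = x.
Test a specific point where both sides are defined: x = π.
LHS = arcsin(sin(x)) ≈ 0.0000
RHS = x ≈ 3.1416
Since 0.0000 ≠ 3.1416, the equation fails at this point, so it cannot hold for every real x for which both sides are defined.
arcsin only returns values in [-π/2, π/2], so arcsin(sin(x)) = x holds only for x in that interval, not for all real x.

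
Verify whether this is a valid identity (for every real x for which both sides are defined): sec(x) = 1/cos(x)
Yes, this is an identity.

Claim: sec(x) = 1/cos(x).
Reasoning: sec(x) is by definition the reciprocal of cos(x), wherever cos(x) ≠ 0.
So the two sides agree for every real x for which both sides are defined.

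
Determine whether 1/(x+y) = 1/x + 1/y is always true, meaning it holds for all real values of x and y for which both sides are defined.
No, this is NOT an identity.

Claim: 1/(x+y) = 1/x + 1/y.
Test a specific point where both sides are defined: x = 3, y = 5.
LHS = 1/(x+y) ≈ 0.1250
RHS = 1/x + 1/y ≈ 0.5333
Since 0.1250 ≠ 0.5333, the equation fails at this point, so it cannot hold for all real values of x and y for which both sides are defined.
1/x + 1/y = (x+y)/(xy), which is not 1/(x+y).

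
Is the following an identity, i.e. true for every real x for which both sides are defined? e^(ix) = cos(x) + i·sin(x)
Claim: e^(ix) = cos(x) + i·sin(x).
Reasoning: Euler's formula. Expand e^(ix) = Σ (ix)^k / k!. Since i² = -1, the even-k terms are Σ (-1)^m x^(2m)/(2m)! = cos(x) and the odd-k terms are i · Σ (-1)^m x^(2m+1)/(2m+1)! = i·sin(x).
So the two sides agree for every real x for which both sides are defined.

Conclusion: Yes, this is an identity.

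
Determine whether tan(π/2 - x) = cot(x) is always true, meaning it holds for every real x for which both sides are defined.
Yes, this is an identity.

Claim: tan(π/2 - x) = cot(x).
Reasoning: tan(π/2 - x) = sin(π/2 - x)/cos(π/2 - x) = cos(x)/sin(x) = cot(x), using the cofunction identities sin(π/2 - x) = cos(x) and cos(π/2 - x) = sin(x).
So the two sides agree for every real x for which both sides are defined.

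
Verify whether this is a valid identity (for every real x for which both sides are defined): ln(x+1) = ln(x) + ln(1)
Claim: ln(x+1) = ln(x) + ln(1).
Test a specific point where both sides are defined: x = 1.
LHS = ln(x+1) ≈ 0.6931
RHS = ln(x) + ln(1) ≈ 0.0000
Since 0.6931 ≠ 0.0000, the equation fails at this point, so it cannot hold for every real x for which both sides are defined.
ln(1) = 0, so the right side is just ln(x), which differs from ln(x+1).

Conclusion: No, this is NOT an identity.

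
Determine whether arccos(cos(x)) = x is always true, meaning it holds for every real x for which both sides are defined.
No, this is NOT an identity.

Claim: arccos(cos(x)) = x.
Test a specific point where both sides are defined: x = -π/4.
LHS = arccos(cos(x)) ≈ 0.7854
RHS = x ≈ -0.7854
Since 0.7854 ≠ -0.7854, the equation fails at this point, so it cannot hold for every real x for which both sides are defined.
arccos only returns values in [0, π], so arccos(cos(x)) = x holds only for x in that interval, not for all real x.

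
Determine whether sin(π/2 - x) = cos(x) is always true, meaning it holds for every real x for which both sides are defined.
Yes, this is an identity.

Claim: sin(π/2 - x) = cos(x).
Reasoning: Use sin(u - v) = sin(u)cos(v) - cos(u)sin(v) with u = π/2, v = x: sin(π/2)cos(x) - cos(π/2)sin(x) = 1·cos(x) - 0·sin(x) = cos(x).
So the two sides agree for every real x for which both sides are defined.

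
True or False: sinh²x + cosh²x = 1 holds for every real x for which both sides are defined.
False.

Claim: sinh²x + cosh²x = 1.
Test a specific point where both sides are defined: x = 1.
LHS = sinh²x + cosh²x ≈ 3.7622
RHS = 1 ≈ 1.0000
Since 3.7622 ≠ 1.0000, the equation fails at this point, so it cannot hold for every real x for which both sides are defined.
The correct hyperbolic identity is cosh²x - sinh²x = 1 (a difference); the sum sinh²x + cosh²x equals cosh(2x).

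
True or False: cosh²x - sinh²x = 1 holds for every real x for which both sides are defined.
Claim: cosh²x - sinh²x = 1.
Reasoning: With cosh(x) = (e^x + e^-x)/2 and sinh(x) = (e^x - e^-x)/2: cosh²x = (e^(2x) + 2 + e^(-2x))/4 and sinh²x = (e^(2x) - 2 + e^(-2x))/4. Subtracting leaves 4/4 = 1.
So the two sides agree for every real x for which both sides are defined.

Conclusion: True.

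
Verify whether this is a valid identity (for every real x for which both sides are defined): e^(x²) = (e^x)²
Claim: e^(x²) = (e^x)².
Test a specific point where both sides are defined: x = 3.
LHS = e^(x²) ≈ 8103.0839
RHS = (e^x)² ≈ 403.4288
Since 8103.0839 ≠ 403.4288, the equation fails at this point, so it cannot hold for every real x for which both sides are defined.
(e^x)² = e^(2x), and 2x ≠ x² in general.

Conclusion: No, this is NOT an identity.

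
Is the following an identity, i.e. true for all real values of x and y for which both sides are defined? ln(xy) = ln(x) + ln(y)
Yes, this is an identity.

Claim: ln(xy) = ln(x) + ln(y).
Reasoning: Both sides are simultaneously defined only when x, y > 0. Write x = e^p, y = e^q (p = ln x, q = ln y). Then xy = e^p · e^q = e^(p+q), so ln(xy) = p + q = ln(x) + ln(y).
So the two sides agree for all real values of x and y for which both sides are defined.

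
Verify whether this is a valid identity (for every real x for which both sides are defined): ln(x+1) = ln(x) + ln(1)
No, this is NOT an identity.

Claim: ln(x+1) = ln(x) + ln(1).
Test a specific point where both sides are defined: x = 3.
LHS = ln(x+1) ≈ 1.3863
RHS = ln(x) + ln(1) ≈ 1.0986
Since 1.3863 ≠ 1.0986, the equation fails at this point, so it cannot hold for every real x for which both sides are defined.
ln(1) = 0, so the right side is just ln(x), which differs from ln(x+1).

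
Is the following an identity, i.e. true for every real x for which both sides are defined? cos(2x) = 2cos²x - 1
Claim: cos(2x) = 2cos²x - 1.
Reasoning: cos(2x) = cos²x - sin²x. Replace sin²x by 1 - cos²x: cos²x - (1 - cos²x) = 2cos²x - 1.
So the two sides agree for every real x for which both sides are defined.

Conclusion: Yes, this is an identity.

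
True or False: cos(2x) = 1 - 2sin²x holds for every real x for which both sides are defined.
True.

Claim: cos(2x) = 1 - 2sin²x.
Reasoning: cos(2x) = cos²x - sin²x. Replace cos²x by 1 - sin²x: (1 - sin²x) - sin²x = 1 - 2sin²x.
So the two sides agree for every real x for which both sides are defined.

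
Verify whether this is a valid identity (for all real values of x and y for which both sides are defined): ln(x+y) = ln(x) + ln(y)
Claim: ln(x+y) = ln(x) + ln(y).
Test a specific point where both sides are defined: x = 5, y = 1.
LHS = ln(x+y) ≈ 1.7918
RHS = ln(x) + ln(y) ≈ 1.6094
Since 1.7918 ≠ 1.6094, the equation fails at this point, so it cannot hold for all real values of x and y for which both sides are defined.
ln(x) + ln(y) = ln(xy), not ln(x+y).

Conclusion: No, this is NOT an identity.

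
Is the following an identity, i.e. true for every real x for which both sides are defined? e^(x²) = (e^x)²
No, this is NOT an identity.

Claim: e^(x²) = (e^x)².
Test a specific point where both sides are defined: x = 3.
LHS = e^(x²) ≈ 8103.0839
RHS = (e^x)² ≈ 403.4288
Since 8103.0839 ≠ 403.4288, the equation fails at this point, so it cannot hold for every real x for which both sides are defined.
(e^x)² = e^(2x), and 2x ≠ x² in general.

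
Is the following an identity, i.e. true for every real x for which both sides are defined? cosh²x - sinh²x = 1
Yes, this is an identity.

Claim: cosh²x - sinh²x = 1.
Reasoning: With cosh(x) = (e^x + e^-x)/2 and sinh(x) = (e^x - e^-x)/2: cosh²x = (e^(2x) + 2 + e^(-2x))/4 and sinh²x = (e^(2x) - 2 + e^(-2x))/4. Subtracting leaves 4/4 = 1.
So the two sides agree for every real x for which both sides are defined.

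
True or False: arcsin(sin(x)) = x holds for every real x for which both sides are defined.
Claim: arcsin(sin(x)) = x.
Test a specific point where both sides are defined: x = π.
LHS = arcsin(sin(x)) ≈ 0.0000
RHS = x ≈ 3.1416
Since 0.0000 ≠ 3.1416, the equation fails at this point, so it cannot hold for every real x for which both sides are defined.
arcsin only returns values in [-π/2, π/2], so arcsin(sin(x)) = x holds only for x in that interval, not for all real x.

Conclusion: False.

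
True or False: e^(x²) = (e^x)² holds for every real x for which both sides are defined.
Claim: e^(x²) = (e^x)².
Test a specific point where both sides are defined: x = 3/2.
LHS = e^(x²) ≈ 9.4877
RHS = (e^x)² ≈ 20.0855
Since 9.4877 ≠ 20.0855, the equation fails at this point, so it cannot hold for every real x for which both sides are defined.
(e^x)² = e^(2x), and 2x ≠ x² in general.

Conclusion: False.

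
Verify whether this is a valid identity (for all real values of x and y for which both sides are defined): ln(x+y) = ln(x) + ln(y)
Claim: ln(x+y) = ln(x) + ln(y).
Test a specific point where both sides are defined: x = 3/2, y = 1/2.
LHS = ln(x+y) ≈ 0.6931
RHS = ln(x) + ln(y) ≈ -0.2877
Since 0.6931 ≠ -0.2877, the equation fails at this point, so it cannot hold for all real values of x and y for which both sides are defined.
ln(x) + ln(y) = ln(xy), not ln(x+y).

Conclusion: No, this is NOT an identity.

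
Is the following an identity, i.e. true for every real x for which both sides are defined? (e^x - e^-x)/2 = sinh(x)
Yes, this is an identity.

Claim: (e^x - e^-x)/2 = sinh(x).
Reasoning: This is exactly the definition of the hyperbolic sine: sinh(x) := (e^x - e^-x)/2.
So the two sides agree for every real x for which both sides are defined.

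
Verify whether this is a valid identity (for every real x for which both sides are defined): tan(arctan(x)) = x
Claim: tan(arctan(x)) = x.
Reasoning: For every real x, arctan(x) is by definition the angle in (-π/2, π/2) whose tangent equals x. Taking the tangent of that angle returns x.
So the two sides agree for every real x for which both sides are defined.

Conclusion: Yes, this is an identity.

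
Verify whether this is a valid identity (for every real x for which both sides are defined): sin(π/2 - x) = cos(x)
Claim: sin(π/2 - x) = cos(x).
Reasoning: Use sin(u - v) = sin(u)cos(v) - cos(u)sin(v) with u = π/2, v = x: sin(π/2)cos(x) - cos(π/2)sin(x) = 1·cos(x) - 0·sin(x) = cos(x).
So the two sides agree for every real x for which both sides are defined.

Conclusion: Yes, this is an identity.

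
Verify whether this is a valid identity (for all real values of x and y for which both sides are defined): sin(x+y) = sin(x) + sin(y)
No, this is NOT an identity.

Claim: sin(x+y) = sin(x) + sin(y).
Test a specific point where both sides are defined: x = π, y = π/4.
LHS = sin(x+y) ≈ -0.7071
RHS = sin(x) + sin(y) ≈ 0.7071
Since -0.7071 ≠ 0.7071, the equation fails at this point, so it cannot hold for all real values of x and y for which both sides are defined.
The correct expansion is sin(x+y) = sin(x)cos(y) + cos(x)sin(y); sine is not additive.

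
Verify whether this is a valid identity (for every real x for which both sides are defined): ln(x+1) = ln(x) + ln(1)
Claim: ln(x+1) = ln(x) + ln(1).
Test a specific point where both sides are defined: x = 3/2.
LHS = ln(x+1) ≈ 0.9163
RHS = ln(x) + ln(1) ≈ 0.4055
Since 0.9163 ≠ 0.4055, the equation fails at this point, so it cannot hold for every real x for which both sides are defined.
ln(1) = 0, so the right side is just ln(x), which differs from ln(x+1).

Conclusion: No, this is NOT an identity.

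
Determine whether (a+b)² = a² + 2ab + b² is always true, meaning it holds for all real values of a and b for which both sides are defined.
Yes, this is an identity.

Claim: (a+b)² = a² + 2ab + b².
Reasoning: Expand: (a+b)² = (a+b)(a+b) = a·a + a·b + b·a + b·b = a² + 2ab + b².
So the two sides agree for all real values of a and b for which both sides are defined.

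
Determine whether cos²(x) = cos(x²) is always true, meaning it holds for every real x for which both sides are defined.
Claim: cos²(x) = cos(x²).
Test a specific point where both sides are defined: x = π/4.
LHS = cos²(x) ≈ 0.5000
RHS = cos(x²) ≈ 0.8157
Since 0.5000 ≠ 0.8157, the equation fails at this point, so it cannot hold for every real x for which both sides are defined.
cos²(x) means (cos x)², squaring the output; cos(x²) squares the input. These are different functions.

Conclusion: No, this is NOT an identity.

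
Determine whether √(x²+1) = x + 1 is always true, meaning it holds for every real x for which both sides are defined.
Claim: √(x²+1) = x + 1.
Test a specific point where both sides are defined: x = 4.
LHS = √(x²+1) ≈ 4.1231
RHS = x + 1 ≈ 5.0000
Since 4.1231 ≠ 5.0000, the equation fails at this point, so it cannot hold for every real x for which both sides are defined.
(x+1)² = x² + 2x + 1 ≠ x² + 1 unless x = 0.

Conclusion: No, this is NOT an identity.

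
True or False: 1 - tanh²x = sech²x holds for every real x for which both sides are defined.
Claim: 1 - tanh²x = sech²x.
Reasoning: Divide cosh²x - sinh²x = 1 through by cosh²x (never zero): 1 - tanh²x = 1/cosh²x = sech²x.
So the two sides agree for every real x for which both sides are defined.

Conclusion: True.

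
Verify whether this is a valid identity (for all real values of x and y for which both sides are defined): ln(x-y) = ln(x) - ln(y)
No, this is NOT an identity.

Claim: ln(x-y) = ln(x) - ln(y).
Test a specific point where both sides are defined: x = 2, y = 3/2.
LHS = ln(x-y) ≈ -0.6931
RHS = ln(x) - ln(y) ≈ 0.2877
Since -0.6931 ≠ 0.2877, the equation fails at this point, so it cannot hold for all real values of x and y for which both sides are defined.
ln(x) - ln(y) = ln(x/y), not ln(x-y).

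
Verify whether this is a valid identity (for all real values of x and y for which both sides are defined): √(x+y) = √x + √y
No, this is NOT an identity.

Claim: √(x+y) = √x + √y.
Test a specific point where both sides are defined: x = 3/2, y = 3.
LHS = √(x+y) ≈ 2.1213
RHS = √x + √y ≈ 2.9568
Since 2.1213 ≠ 2.9568, the equation fails at this point, so it cannot hold for all real values of x and y for which both sides are defined.
Squaring the right side gives x + 2√(xy) + y, not x + y.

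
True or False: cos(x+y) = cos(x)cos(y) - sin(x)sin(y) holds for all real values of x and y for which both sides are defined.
Claim: cos(x+y) = cos(x)cos(y) - sin(x)sin(y).
Reasoning: By Euler's formula e^(i(x+y)) = e^(ix)·e^(iy) = (cos x + i·sin x)(cos y + i·sin y). The real part of the left side is cos(x+y); the real part of the product is cos(x)cos(y) - sin(x)sin(y) (since i·i = -1).
So the two sides agree for all real values of x and y for which both sides are defined.

Conclusion: True.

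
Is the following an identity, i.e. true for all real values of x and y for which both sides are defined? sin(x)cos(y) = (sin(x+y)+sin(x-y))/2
Claim: sin(x)cos(y) = (sin(x+y)+sin(x-y))/2.
Reasoning: sin(x+y) = sin(x)cos(y) + cos(x)sin(y) and sin(x-y) = sin(x)cos(y) - cos(x)sin(y). Adding, sin(x+y) + sin(x-y) = 2sin(x)cos(y); divide by 2.
So the two sides agree for all real values of x and y for which both sides are defined.

Conclusion: Yes, this is an identity.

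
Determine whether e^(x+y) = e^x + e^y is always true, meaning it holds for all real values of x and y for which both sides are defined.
Claim: e^(x+y) = e^x + e^y.
Test a specific point where both sides are defined: x = 1, y = 1.
LHS = e^(x+y) ≈ 7.3891
RHS = e^x + e^y ≈ 5.4366
Since 7.3891 ≠ 5.4366, the equation fails at this point, so it cannot hold for all real values of x and y for which both sides are defined.
The correct rule is e^(x+y) = e^x · e^y (a product, not a sum).

Conclusion: No, this is NOT an identity.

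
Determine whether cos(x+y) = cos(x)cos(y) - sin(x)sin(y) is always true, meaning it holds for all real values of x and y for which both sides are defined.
Claim: cos(x+y) = cos(x)cos(y) - sin(x)sin(y).
Reasoning: By Euler's formula e^(i(x+y)) = e^(ix)·e^(iy) = (cos x + i·sin x)(cos y + i·sin y). The real part of the left side is cos(x+y); the real part of the product is cos(x)cos(y) - sin(x)sin(y) (since i·i = -1).
So the two sides agree for all real values of x and y for which both sides are defined.

Conclusion: Yes, this is an identity.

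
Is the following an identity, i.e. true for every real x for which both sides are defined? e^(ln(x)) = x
Claim: e^(ln(x)) = x.
Reasoning: For x > 0, ln(x) is by definition the exponent p such that e^p = x. Raising e to that exponent therefore returns x: e^(ln x) = x.
So the two sides agree for every real x for which both sides are defined.

Conclusion: Yes, this is an identity.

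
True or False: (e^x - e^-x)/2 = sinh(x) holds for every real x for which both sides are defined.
True.

Claim: (e^x - e^-x)/2 = sinh(x).
Reasoning: This is exactly the definition of the hyperbolic sine: sinh(x) := (e^x - e^-x)/2.
So the two sides agree for every real x for which both sides are defined.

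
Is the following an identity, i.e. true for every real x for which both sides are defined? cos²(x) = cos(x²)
Claim: cos²(x) = cos(x²).
Test a specific point where both sides are defined: x = -π/6.
LHS = cos²(x) ≈ 0.7500
RHS = cos(x²) ≈ 0.9627
Since 0.7500 ≠ 0.9627, the equation fails at this point, so it cannot hold for every real x for which both sides are defined.
cos²(x) means (cos x)², squaring the output; cos(x²) squares the input. These are different functions.

Conclusion: No, this is NOT an identity.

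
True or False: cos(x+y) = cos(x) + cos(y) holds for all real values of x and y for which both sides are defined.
False.

Claim: cos(x+y) = cos(x) + cos(y).
Test a specific point where both sides are defined: x = -π/6, y = π.
LHS = cos(x+y) ≈ -0.8660
RHS = cos(x) + cos(y) ≈ -0.1340
Since -0.8660 ≠ -0.1340, the equation fails at this point, so it cannot hold for all real values of x and y for which both sides are defined.
The correct expansion is cos(x+y) = cos(x)cos(y) - sin(x)sin(y); cosine is not additive.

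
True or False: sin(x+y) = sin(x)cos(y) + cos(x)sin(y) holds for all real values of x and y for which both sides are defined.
Claim: sin(x+y) = sin(x)cos(y) + cos(x)sin(y).
Reasoning: By Euler's formula e^(i(x+y)) = e^(ix)·e^(iy) = (cos x + i·sin x)(cos y + i·sin y). The imaginary part of the left side is sin(x+y); the imaginary part of the product is sin(x)cos(y) + cos(x)sin(y).
So the two sides agree for all real values of x and y for which both sides are defined.

Conclusion: True.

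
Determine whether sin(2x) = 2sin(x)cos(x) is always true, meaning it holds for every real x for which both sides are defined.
Claim: sin(2x) = 2sin(x)cos(x).
Reasoning: Put y = x in the addition formula sin(x+y) = sin(x)cos(y) + cos(x)sin(y): sin(2x) = sin(x)cos(x) + cos(x)sin(x) = 2sin(x)cos(x).
So the two sides agree for every real x for which both sides are defined.

Conclusion: Yes, this is an identity.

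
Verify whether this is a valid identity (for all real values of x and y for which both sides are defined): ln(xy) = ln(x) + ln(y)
Yes, this is an identity.

Claim: ln(xy) = ln(x) + ln(y).
Reasoning: Both sides are simultaneously defined only when x, y > 0. Write x = e^p, y = e^q (p = ln x, q = ln y). Then xy = e^p · e^q = e^(p+q), so ln(xy) = p + q = ln(x) + ln(y).
So the two sides agree for all real values of x and y for which both sides are defined.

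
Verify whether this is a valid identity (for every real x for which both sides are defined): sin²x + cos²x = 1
Yes, this is an identity.

Claim: sin²x + cos²x = 1.
Reasoning: The point (cos x, sin x) lies on the unit circle X² + Y² = 1, so cos²x + sin²x = 1 for every real x.
So the two sides agree for every real x for which both sides are defined.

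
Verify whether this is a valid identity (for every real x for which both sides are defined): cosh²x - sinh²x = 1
Claim: cosh²x - sinh²x = 1.
Reasoning: With cosh(x) = (e^x + e^-x)/2 and sinh(x) = (e^x - e^-x)/2: cosh²x = (e^(2x) + 2 + e^(-2x))/4 and sinh²x = (e^(2x) - 2 + e^(-2x))/4. Subtracting leaves 4/4 = 1.
So the two sides agree for every real x for which both sides are defined.

Conclusion: Yes, this is an identity.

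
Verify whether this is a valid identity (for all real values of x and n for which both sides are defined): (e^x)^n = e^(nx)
Claim: (e^x)^n = e^(nx).
Reasoning: e^x is a positive real number, and for a positive base B and real exponent n, B^n = e^(n·ln B). With B = e^x, ln B = x, so (e^x)^n = e^(n·x).
So the two sides agree for all real values of x and n for which both sides are defined.

Conclusion: Yes, this is an identity.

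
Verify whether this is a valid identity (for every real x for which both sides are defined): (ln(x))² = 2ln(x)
Claim: (ln(x))² = 2ln(x).
Test a specific point where both sides are defined: x = 3/2.
LHS = (ln(x))² ≈ 0.1644
RHS = 2ln(x) ≈ 0.8109
Since 0.1644 ≠ 0.8109, the equation fails at this point, so it cannot hold for every real x for which both sides are defined.
2ln(x) equals ln(x²), which is not the same as (ln x)².

Conclusion: No, this is NOT an identity.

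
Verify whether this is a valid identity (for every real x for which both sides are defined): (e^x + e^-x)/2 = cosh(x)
Yes, this is an identity.

Claim: (e^x + e^-x)/2 = cosh(x).
Reasoning: This is exactly the definition of the hyperbolic cosine: cosh(x) := (e^x + e^-x)/2.
So the two sides agree for every real x for which both sides are defined.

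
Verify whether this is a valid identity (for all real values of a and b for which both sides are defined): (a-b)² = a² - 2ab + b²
Claim: (a-b)² = a² - 2ab + b².
Reasoning: Expand: (a-b)² = (a-b)(a-b) = a·a - a·b - b·a + b·b = a² - 2ab + b².
So the two sides agree for all real values of a and b for which both sides are defined.

Conclusion: Yes, this is an identity.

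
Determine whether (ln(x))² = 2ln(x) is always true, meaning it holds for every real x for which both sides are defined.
No, this is NOT an identity.

Claim: (ln(x))² = 2ln(x).
Test a specific point where both sides are defined: x = 2.
LHS = (ln(x))² ≈ 0.4805
RHS = 2ln(x) ≈ 1.3863
Since 0.4805 ≠ 1.3863, the equation fails at this point, so it cannot hold for every real x for which both sides are defined.
2ln(x) equals ln(x²), which is not the same as (ln x)².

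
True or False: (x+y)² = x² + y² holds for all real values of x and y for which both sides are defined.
Claim: (x+y)² = x² + y².
Test a specific point where both sides are defined: x = 1, y = -1.
LHS = (x+y)² ≈ 0.0000
RHS = x² + y² ≈ 2.0000
Since 0.0000 ≠ 2.0000, the equation fails at this point, so it cannot hold for all real values of x and y for which both sides are defined.
The correct expansion is (x+y)² = x² + 2xy + y²; the cross term 2xy is missing.

Conclusion: False.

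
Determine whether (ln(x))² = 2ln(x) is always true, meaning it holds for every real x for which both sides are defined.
No, this is NOT an identity.

Claim: (ln(x))² = 2ln(x).
Test a specific point where both sides are defined: x = 2.
LHS = (ln(x))² ≈ 0.4805
RHS = 2ln(x) ≈ 1.3863
Since 0.4805 ≠ 1.3863, the equation fails at this point, so it cannot hold for every real x for which both sides are defined.
2ln(x) equals ln(x²), which is not the same as (ln x)².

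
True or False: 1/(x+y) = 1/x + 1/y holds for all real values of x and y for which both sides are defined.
Claim: 1/(x+y) = 1/x + 1/y.
Test a specific point where both sides are defined: x = 5, y = 4.
LHS = 1/(x+y) ≈ 0.1111
RHS = 1/x + 1/y ≈ 0.4500
Since 0.1111 ≠ 0.4500, the equation fails at this point, so it cannot hold for all real values of x and y for which both sides are defined.
1/x + 1/y = (x+y)/(xy), which is not 1/(x+y).

Conclusion: False.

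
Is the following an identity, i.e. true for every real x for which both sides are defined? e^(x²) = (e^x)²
No, this is NOT an identity.

Claim: e^(x²) = (e^x)².
Test a specific point where both sides are defined: x = -1.
LHS = e^(x²) ≈ 2.7183
RHS = (e^x)² ≈ 0.1353
Since 2.7183 ≠ 0.1353, the equation fails at this point, so it cannot hold for every real x for which both sides are defined.
(e^x)² = e^(2x), and 2x ≠ x² in general.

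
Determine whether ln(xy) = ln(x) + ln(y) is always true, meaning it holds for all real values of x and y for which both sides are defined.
Claim: ln(xy) = ln(x) + ln(y).
Reasoning: Both sides are simultaneously defined only when x, y > 0. Write x = e^p, y = e^q (p = ln x, q = ln y). Then xy = e^p · e^q = e^(p+q), so ln(xy) = p + q = ln(x) + ln(y).
So the two sides agree for all real values of x and y for which both sides are defined.

Conclusion: Yes, this is an identity.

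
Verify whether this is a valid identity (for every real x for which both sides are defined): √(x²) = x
Claim: √(x²) = x.
Test a specific point where both sides are defined: x = -1.
LHS = √(x²) ≈ 1.0000
RHS = x ≈ -1.0000
Since 1.0000 ≠ -1.0000, the equation fails at this point, so it cannot hold for every real x for which both sides are defined.
√(x²) = |x|, which differs from x whenever x < 0 (both sides are defined for every real x).

Conclusion: No, this is NOT an identity.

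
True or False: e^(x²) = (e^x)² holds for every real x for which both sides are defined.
Claim: e^(x²) = (e^x)².
Test a specific point where both sides are defined: x = 1.
LHS = e^(x²) ≈ 2.7183
RHS = (e^x)² ≈ 7.3891
Since 2.7183 ≠ 7.3891, the equation fails at this point, so it cannot hold for every real x for which both sides are defined.
(e^x)² = e^(2x), and 2x ≠ x² in general.

Conclusion: False.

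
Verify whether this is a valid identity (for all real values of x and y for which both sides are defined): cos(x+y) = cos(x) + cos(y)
Claim: cos(x+y) = cos(x) + cos(y).
Test a specific point where both sides are defined: x = -π/3, y = -π/4.
LHS = cos(x+y) ≈ -0.2588
RHS = cos(x) + cos(y) ≈ 1.2071
Since -0.2588 ≠ 1.2071, the equation fails at this point, so it cannot hold for all real values of x and y for which both sides are defined.
The correct expansion is cos(x+y) = cos(x)cos(y) - sin(x)sin(y); cosine is not additive.

Conclusion: No, this is NOT an identity.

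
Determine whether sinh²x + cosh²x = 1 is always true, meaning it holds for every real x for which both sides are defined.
Claim: sinh²x + cosh²x = 1.
Test a specific point where both sides are defined: x = -1.
LHS = sinh²x + cosh²x ≈ 3.7622
RHS = 1 ≈ 1.0000
Since 3.7622 ≠ 1.0000, the equation fails at this point, so it cannot hold for every real x for which both sides are defined.
The correct hyperbolic identity is cosh²x - sinh²x = 1 (a difference); the sum sinh²x + cosh²x equals cosh(2x).

Conclusion: No, this is NOT an identity.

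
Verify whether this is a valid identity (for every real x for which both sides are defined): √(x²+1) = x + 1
Claim: √(x²+1) = x + 1.
Test a specific point where both sides are defined: x = -1.
LHS = √(x²+1) ≈ 1.4142
RHS = x + 1 ≈ 0.0000
Since 1.4142 ≠ 0.0000, the equation fails at this point, so it cannot hold for every real x for which both sides are defined.
(x+1)² = x² + 2x + 1 ≠ x² + 1 unless x = 0.

Conclusion: No, this is NOT an identity.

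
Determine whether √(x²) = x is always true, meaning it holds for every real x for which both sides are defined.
Claim: √(x²) = x.
Test a specific point where both sides are defined: x = -3.
LHS = √(x²) ≈ 3.0000
RHS = x ≈ -3.0000
Since 3.0000 ≠ -3.0000, the equation fails at this point, so it cannot hold for every real x for which both sides are defined.
√(x²) = |x|, which differs from x whenever x < 0 (both sides are defined for every real x).

Conclusion: No, this is NOT an identity.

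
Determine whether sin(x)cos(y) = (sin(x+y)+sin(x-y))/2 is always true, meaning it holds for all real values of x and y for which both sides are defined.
Yes, this is an identity.

Claim: sin(x)cos(y) = (sin(x+y)+sin(x-y))/2.
Reasoning: sin(x+y) = sin(x)cos(y) + cos(x)sin(y) and sin(x-y) = sin(x)cos(y) - cos(x)sin(y). Adding, sin(x+y) + sin(x-y) = 2sin(x)cos(y); divide by 2.
So the two sides agree for all real values of x and y for which both sides are defined.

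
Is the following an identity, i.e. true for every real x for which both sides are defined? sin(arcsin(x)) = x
Yes, this is an identity.

Claim: sin(arcsin(x)) = x.
Reasoning: For -1 ≤ x ≤ 1 (where arcsin is defined), arcsin(x) is by definition an angle whose sine equals x. Taking the sine of that angle returns x. (Note the other order, arcsin(sin x) = x, is NOT an identity.)
So the two sides agree for every real x for which both sides are defined.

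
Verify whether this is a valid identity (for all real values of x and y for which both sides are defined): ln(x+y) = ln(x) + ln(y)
Claim: ln(x+y) = ln(x) + ln(y).
Test a specific point where both sides are defined: x = 1/2, y = 3.
LHS = ln(x+y) ≈ 1.2528
RHS = ln(x) + ln(y) ≈ 0.4055
Since 1.2528 ≠ 0.4055, the equation fails at this point, so it cannot hold for all real values of x and y for which both sides are defined.
ln(x) + ln(y) = ln(xy), not ln(x+y).

Conclusion: No, this is NOT an identity.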